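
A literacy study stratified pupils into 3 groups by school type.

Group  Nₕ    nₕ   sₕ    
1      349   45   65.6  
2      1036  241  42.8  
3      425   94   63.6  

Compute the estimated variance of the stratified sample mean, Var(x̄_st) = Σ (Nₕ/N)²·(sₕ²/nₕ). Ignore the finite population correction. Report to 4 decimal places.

8.4181

N = 1810; Wₕ = Nₕ/N.
group 1: (349/1810)²·65.6²/45 = 3.5554033
group 2: (1036/1810)²·42.8²/241 = 2.4901921
group 3: (425/1810)²·63.6²/94 = 2.3725047
Sum = 8.4181002 → 8.4181.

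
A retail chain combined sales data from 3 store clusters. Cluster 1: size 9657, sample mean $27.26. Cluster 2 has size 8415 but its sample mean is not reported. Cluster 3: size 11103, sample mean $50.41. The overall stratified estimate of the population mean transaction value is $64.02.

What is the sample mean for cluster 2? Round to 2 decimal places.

124.16

N = 9657 + 8415 + 11103 = 29175.
Overall total = μ·N = 64.02·29175 = 1867783.5.
Subtract the known strata: 9657·27.26 + 11103·50.41 = 822952.05.
Remaining total for cluster 2: 1867783.5 − 822952.05 = 1044831.45.
Divide by its size: 1044831.45 / 8415 = 124.1630... → 124.16.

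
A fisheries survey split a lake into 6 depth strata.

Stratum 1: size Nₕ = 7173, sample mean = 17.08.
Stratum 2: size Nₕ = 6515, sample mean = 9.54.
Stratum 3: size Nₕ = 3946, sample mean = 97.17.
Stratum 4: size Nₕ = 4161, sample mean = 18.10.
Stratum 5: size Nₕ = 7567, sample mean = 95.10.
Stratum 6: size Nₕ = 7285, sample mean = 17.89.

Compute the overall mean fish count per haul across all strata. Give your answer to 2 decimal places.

N = 36647; weights Wₕ = Nₕ/N = (0.1957, 0.1778, 0.1077, 0.1135, 0.2065, 0.1988).
x̄_st = Σ Wₕ·x̄ₕ = 0.1957·17.08 + 0.1778·9.54 + 0.1077·97.17 + 0.1135·18.10 + 0.2065·95.10 + 0.1988·17.89 ≈ 40.7500...
→ 40.75.

40.75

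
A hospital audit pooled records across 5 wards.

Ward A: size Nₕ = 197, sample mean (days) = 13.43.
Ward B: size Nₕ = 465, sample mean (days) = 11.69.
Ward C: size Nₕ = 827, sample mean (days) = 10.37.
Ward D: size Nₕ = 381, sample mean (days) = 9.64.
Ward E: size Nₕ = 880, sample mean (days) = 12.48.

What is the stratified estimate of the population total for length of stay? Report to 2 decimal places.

31312.79

A: 197·13.43 = 2645.71
B: 465·11.69 = 5435.85
C: 827·10.37 = 8575.99
D: 381·9.64 = 3672.84
E: 880·12.48 = 10982.4
τ̂ = Σ Nₕx̄ₕ = 31312.79.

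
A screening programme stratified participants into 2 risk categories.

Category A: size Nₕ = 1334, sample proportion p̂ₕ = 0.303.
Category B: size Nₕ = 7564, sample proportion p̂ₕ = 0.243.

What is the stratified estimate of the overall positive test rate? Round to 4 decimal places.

0.2520

N = 1334 + 7564 = 8898.
Overall proportion = Σ (Nₕ/N)·p̂ₕ.
Σ Nₕp̂ₕ = 404.202 + 1838.052 = 2242.254.
2242.254 / 8898 = 0.251995... → 0.2520.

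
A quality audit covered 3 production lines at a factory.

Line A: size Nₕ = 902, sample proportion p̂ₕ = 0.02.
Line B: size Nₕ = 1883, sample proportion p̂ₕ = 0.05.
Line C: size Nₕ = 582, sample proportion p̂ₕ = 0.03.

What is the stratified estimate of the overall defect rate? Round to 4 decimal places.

N = 902 + 1883 + 582 = 3367.
Overall proportion = Σ (Nₕ/N)·p̂ₕ.
Σ Nₕp̂ₕ = 18.04 + 94.15 + 17.46 = 129.65.
129.65 / 3367 = 0.038506... → 0.0385.

0.0385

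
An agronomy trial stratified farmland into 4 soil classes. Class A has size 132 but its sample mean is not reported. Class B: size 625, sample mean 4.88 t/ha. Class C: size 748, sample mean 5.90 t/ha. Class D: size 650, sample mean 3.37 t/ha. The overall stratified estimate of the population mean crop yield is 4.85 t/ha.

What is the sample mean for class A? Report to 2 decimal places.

6.05

Σ Nₕx̄ₕ = N·μ, so 132·x̄_A = 2155·4.85 − (625·4.88 + 748·5.90 + 650·3.37).
= 10451.75 − 9653.7 = 798.05.
x̄_A = 798.05 / 132 = 6.0458... → 6.05.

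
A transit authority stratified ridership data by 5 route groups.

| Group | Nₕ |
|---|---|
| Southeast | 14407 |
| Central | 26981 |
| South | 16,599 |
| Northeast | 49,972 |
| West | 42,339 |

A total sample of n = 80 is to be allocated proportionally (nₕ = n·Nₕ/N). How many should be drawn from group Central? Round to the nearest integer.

14

Share of group Central = 26981/150298 = 0.17952.
Allocate 80 × 0.17952 = 14.361... → 14.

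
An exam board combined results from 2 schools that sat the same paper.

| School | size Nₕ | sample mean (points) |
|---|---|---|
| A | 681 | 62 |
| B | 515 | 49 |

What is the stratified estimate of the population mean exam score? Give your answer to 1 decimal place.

N = 1196; weights Wₕ = Nₕ/N = (0.5694, 0.4306).
x̄_st = Σ Wₕ·x̄ₕ = 0.5694·62 + 0.4306·49 ≈ 56.402...
→ 56.4.

56.4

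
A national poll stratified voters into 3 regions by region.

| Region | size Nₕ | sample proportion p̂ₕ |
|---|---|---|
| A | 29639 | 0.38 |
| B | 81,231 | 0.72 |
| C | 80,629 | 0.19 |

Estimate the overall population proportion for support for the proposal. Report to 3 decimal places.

Wₕ = Nₕ/N with N = 191499: 0.1548, 0.4242, 0.4210.
p̂_st = 0.1548·0.38 + 0.4242·0.72 + 0.4210·0.19 ≈ 0.44423... → 0.444.

0.444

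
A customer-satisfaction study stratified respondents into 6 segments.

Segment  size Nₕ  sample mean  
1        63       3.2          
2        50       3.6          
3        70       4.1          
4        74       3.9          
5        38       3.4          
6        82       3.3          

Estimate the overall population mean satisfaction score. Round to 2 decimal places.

N = 377; weights Wₕ = Nₕ/N = (0.1671, 0.1326, 0.1857, 0.1963, 0.1008, 0.2175).
x̄_st = Σ Wₕ·x̄ₕ = 0.1671·3.2 + 0.1326·3.6 + 0.1857·4.1 + 0.1963·3.9 + 0.1008·3.4 + 0.2175·3.3 ≈ 3.5995...
→ 3.60.

3.60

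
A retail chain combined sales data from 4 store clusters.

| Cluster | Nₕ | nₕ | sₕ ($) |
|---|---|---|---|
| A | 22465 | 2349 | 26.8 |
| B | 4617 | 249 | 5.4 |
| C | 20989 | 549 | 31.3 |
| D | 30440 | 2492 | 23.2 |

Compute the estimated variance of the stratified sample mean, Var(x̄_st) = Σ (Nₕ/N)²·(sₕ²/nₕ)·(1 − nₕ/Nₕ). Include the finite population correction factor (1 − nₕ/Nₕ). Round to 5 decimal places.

0.17681

N = 78511. Term for each stratum: Wₕ²sₕ²/nₕ·(1−nₕ/Nₕ).
Var(x̄_st) = 0.02241680 + 0.00038315 + 0.12420182 + 0.02981002 = 0.17681179 → 0.17681.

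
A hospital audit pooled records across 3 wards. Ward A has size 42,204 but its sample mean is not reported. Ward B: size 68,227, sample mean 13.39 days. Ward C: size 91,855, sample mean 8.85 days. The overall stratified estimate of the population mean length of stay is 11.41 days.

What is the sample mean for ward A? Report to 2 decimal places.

13.78

N = 42204 + 68227 + 91855 = 202286.
Overall total = μ·N = 11.41·202286 = 2308083.26.
Subtract the known strata: 68227·13.39 + 91855·8.85 = 1726476.28.
Remaining total for ward A: 2308083.26 − 1726476.28 = 581606.98.
Divide by its size: 581606.98 / 42204 = 13.7808... → 13.78.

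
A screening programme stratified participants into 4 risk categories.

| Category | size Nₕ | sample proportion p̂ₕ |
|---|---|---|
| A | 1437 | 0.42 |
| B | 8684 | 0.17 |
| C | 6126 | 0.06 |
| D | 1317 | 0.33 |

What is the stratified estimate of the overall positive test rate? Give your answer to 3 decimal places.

N = 1437 + 8684 + 6126 + 1317 = 17564.
Overall proportion = Σ (Nₕ/N)·p̂ₕ.
Σ Nₕp̂ₕ = 603.54 + 1476.28 + 367.56 + 434.61 = 2881.99.
2881.99 / 17564 = 0.16409... → 0.164.

0.164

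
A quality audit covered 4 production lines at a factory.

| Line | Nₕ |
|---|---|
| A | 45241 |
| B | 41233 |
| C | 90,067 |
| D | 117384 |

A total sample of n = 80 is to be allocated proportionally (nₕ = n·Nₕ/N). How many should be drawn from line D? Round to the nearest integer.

32

N = 45241 + 41233 + 90067 + 117384 = 293925.
n_D = 80·117384/293925 = 31.949... → 32.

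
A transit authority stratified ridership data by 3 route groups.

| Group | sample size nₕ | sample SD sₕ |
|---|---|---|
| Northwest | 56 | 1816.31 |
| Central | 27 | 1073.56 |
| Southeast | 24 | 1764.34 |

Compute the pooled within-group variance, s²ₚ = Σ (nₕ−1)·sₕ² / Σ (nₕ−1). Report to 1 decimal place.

2721215.6

Northwest: (56−1)·1816.31² = 55·3298982.0161 = 181444010.8855
Central: (27−1)·1073.56² = 26·1152531.0736 = 29965807.9136
Southeast: (24−1)·1764.34² = 23·3112895.6356 = 71596599.6188
Numerator = 283006418.4179; denominator = Σ(nₕ−1) = 104.
s²ₚ = 283006418.4179/104 = 2721215.562... → 2721215.6.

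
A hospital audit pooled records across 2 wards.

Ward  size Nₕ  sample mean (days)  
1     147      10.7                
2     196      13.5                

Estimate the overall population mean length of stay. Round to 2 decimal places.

12.30

N = 147 + 196 = 343.
Weight each subgroup mean by Nₕ/N and sum.
Σ Nₕx̄ₕ = 147·10.7 + 196·13.5 = 1572.9 + 2646 = 4218.9.
Divide by N: 4218.9 / 343 = 12.3 → 12.30.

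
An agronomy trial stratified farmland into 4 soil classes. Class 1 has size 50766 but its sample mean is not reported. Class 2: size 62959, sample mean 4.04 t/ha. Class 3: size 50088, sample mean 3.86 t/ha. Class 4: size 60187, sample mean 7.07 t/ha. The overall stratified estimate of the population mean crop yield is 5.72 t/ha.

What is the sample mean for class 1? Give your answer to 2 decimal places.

8.04

Σ Nₕx̄ₕ = N·μ, so 50766·x̄_1 = 224000·5.72 − (62959·4.04 + 50088·3.86 + 60187·7.07).
= 1281280 − 873216.13 = 408063.87.
x̄_1 = 408063.87 / 50766 = 8.0381... → 8.04.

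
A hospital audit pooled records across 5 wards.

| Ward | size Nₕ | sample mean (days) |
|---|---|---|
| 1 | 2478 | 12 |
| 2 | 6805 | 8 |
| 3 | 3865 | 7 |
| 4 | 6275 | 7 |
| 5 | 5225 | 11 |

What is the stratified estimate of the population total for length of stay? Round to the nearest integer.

Estimate total by summing Nₕ·x̄ₕ over strata.
2478·12 + 6805·8 + 3865·7 + 6275·7 + 5225·11 = 29736 + 54440 + 27055 + 43925 + 57475 = 212631.

212631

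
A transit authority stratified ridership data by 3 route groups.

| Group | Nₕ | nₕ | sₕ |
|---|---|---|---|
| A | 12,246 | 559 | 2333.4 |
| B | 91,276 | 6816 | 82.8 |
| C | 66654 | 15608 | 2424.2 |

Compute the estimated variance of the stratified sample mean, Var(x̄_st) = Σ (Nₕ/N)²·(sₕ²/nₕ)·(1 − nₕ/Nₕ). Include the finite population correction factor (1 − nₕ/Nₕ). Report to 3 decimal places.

92.640

N = 170176. Term for each stratum: Wₕ²sₕ²/nₕ·(1−nₕ/Nₕ).
Var(x̄_st) = 48.135696 + 0.267758 + 44.236519 = 92.639973 → 92.640.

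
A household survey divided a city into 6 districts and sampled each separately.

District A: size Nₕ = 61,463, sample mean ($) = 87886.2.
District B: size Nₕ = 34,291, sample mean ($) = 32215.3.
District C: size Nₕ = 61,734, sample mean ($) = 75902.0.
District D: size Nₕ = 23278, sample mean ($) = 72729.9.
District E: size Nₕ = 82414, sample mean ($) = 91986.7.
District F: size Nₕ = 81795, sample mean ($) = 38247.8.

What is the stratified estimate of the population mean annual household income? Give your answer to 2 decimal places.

N = 344975; weights Wₕ = Nₕ/N = (0.1782, 0.0994, 0.1790, 0.0675, 0.2389, 0.2371).
x̄_st = Σ Wₕ·x̄ₕ = 0.1782·87886.2 + 0.0994·32215.3 + 0.1790·75902.0 + 0.0675·72729.9 + 0.2389·91986.7 + 0.2371·38247.8 ≈ 68395.2627...
→ 68395.26.

68395.26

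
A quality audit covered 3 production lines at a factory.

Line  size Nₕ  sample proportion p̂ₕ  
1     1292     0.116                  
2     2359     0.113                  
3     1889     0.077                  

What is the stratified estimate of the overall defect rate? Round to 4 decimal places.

0.1014

Wₕ = Nₕ/N with N = 5540: 0.2332, 0.4258, 0.3410.
p̂_st = 0.2332·0.116 + 0.4258·0.113 + 0.3410·0.077 ≈ 0.101425... → 0.1014.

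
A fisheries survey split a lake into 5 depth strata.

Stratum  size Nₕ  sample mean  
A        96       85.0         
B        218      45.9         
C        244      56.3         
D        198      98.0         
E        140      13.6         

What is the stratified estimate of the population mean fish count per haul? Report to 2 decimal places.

N = 896; weights Wₕ = Nₕ/N = (0.1071, 0.2433, 0.2723, 0.2210, 0.1563).
x̄_st = Σ Wₕ·x̄ₕ = 0.1071·85.0 + 0.2433·45.9 + 0.2723·56.3 + 0.2210·98.0 + 0.1563·13.6 ≈ 59.3877...
→ 59.39.

59.39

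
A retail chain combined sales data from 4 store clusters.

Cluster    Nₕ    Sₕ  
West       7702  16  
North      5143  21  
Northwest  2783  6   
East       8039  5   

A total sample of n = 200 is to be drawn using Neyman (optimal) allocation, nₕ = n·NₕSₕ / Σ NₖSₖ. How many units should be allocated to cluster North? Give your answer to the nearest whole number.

Σ NₕSₕ = 7702·16 + 5143·21 + 2783·6 + 8039·5 = 288128.
Share for North: 108003/288128 = 0.37484.
n_North = 200 × 0.37484 = 74.969... → 75.

75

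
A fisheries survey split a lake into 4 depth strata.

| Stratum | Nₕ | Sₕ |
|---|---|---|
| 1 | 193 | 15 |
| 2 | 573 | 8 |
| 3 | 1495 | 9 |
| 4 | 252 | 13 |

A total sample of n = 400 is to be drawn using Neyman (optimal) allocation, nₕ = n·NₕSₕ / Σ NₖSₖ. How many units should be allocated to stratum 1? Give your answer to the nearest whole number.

48

1: NₕSₕ = 193·15 = 2895
2: NₕSₕ = 573·8 = 4584
3: NₕSₕ = 1495·9 = 13455
4: NₕSₕ = 252·13 = 3276
Σ NₕSₕ = 24210.
n_1 = 400·2895/24210 = 47.831... → 48.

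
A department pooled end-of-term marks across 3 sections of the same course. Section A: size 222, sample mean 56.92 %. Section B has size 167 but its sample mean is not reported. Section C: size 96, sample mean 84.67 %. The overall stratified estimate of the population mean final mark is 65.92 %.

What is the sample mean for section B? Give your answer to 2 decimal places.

67.11

Σ Nₕx̄ₕ = N·μ, so 167·x̄_B = 485·65.92 − (222·56.92 + 96·84.67).
= 31971.2 − 20764.56 = 11206.64.
x̄_B = 11206.64 / 167 = 67.1056... → 67.11.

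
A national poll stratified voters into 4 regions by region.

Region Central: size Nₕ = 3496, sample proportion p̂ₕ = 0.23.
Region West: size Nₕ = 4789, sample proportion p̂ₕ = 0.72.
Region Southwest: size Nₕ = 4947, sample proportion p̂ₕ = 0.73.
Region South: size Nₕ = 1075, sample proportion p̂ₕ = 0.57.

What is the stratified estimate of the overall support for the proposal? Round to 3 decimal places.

0.592

N = 3496 + 4789 + 4947 + 1075 = 14307.
Overall proportion = Σ (Nₕ/N)·p̂ₕ.
Σ Nₕp̂ₕ = 804.08 + 3448.08 + 3611.31 + 612.75 = 8476.22.
8476.22 / 14307 = 0.59245... → 0.592.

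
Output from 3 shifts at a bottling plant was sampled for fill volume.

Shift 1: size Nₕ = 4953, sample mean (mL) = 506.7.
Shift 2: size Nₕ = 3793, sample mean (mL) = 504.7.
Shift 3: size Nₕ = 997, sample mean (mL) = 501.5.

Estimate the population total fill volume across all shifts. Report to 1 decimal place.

4924007.7

1: 4953·506.7 = 2509685.1
2: 3793·504.7 = 1914327.1
3: 997·501.5 = 499995.5
τ̂ = Σ Nₕx̄ₕ = 4924007.7.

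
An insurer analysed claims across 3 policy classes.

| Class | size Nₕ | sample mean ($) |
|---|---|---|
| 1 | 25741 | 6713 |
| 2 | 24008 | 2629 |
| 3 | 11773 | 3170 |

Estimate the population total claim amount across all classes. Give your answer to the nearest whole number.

1: 25741·6713 = 172799333
2: 24008·2629 = 63117032
3: 11773·3170 = 37320410
τ̂ = Σ Nₕx̄ₕ = 273236775.

273236775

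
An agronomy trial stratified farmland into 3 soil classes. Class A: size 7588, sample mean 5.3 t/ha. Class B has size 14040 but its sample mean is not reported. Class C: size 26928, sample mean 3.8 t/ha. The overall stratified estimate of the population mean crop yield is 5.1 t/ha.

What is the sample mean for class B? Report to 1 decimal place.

7.5

Σ Nₕx̄ₕ = N·μ, so 14040·x̄_B = 48556·5.1 − (7588·5.3 + 26928·3.8).
= 247635.6 − 142542.8 = 105092.8.
x̄_B = 105092.8 / 14040 = 7.485... → 7.5.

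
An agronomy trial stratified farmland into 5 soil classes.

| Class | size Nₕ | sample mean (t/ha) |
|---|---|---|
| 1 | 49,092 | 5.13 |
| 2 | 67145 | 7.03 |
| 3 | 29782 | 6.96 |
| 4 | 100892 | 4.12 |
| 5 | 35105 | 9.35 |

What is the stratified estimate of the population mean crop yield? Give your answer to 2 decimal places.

5.94

N = 49092 + 67145 + 29782 + 100892 + 35105 = 282016.
Overall mean = Σ (Nₕ/N)·x̄ₕ — weight by population share, not a simple average.
Σ Nₕx̄ₕ = 49092·5.13 + 67145·7.03 + 29782·6.96 + 100892·4.12 + 35105·9.35 = 251841.96 + 472029.35 + 207282.72 + 415675.04 + 328231.75 = 1675060.82.
Divide by N: 1675060.82 / 282016 = 5.9396... → 5.94.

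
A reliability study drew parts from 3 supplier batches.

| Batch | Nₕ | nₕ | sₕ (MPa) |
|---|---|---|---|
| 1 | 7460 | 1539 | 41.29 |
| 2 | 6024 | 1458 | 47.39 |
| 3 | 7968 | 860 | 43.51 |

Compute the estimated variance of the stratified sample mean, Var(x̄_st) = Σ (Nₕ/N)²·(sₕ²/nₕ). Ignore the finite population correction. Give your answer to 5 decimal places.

N = 21452; Wₕ = Nₕ/N.
batch 1: (7460/21452)²·41.29²/1539 = 0.13396558
batch 2: (6024/21452)²·47.39²/1458 = 0.12146475
batch 3: (7968/21452)²·43.51²/860 = 0.30369860
Sum = 0.55912892 → 0.55913.

0.55913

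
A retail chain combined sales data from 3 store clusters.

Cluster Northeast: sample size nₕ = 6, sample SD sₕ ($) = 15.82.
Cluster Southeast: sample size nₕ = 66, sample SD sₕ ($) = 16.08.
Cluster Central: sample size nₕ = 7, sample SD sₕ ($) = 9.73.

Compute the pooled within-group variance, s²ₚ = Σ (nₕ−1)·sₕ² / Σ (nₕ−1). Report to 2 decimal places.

245.08

Northeast: (6−1)·15.82² = 5·250.2724 = 1251.362
Southeast: (66−1)·16.08² = 65·258.5664 = 16806.816
Central: (7−1)·9.73² = 6·94.6729 = 568.0374
Numerator = 18626.2154; denominator = Σ(nₕ−1) = 76.
s²ₚ = 18626.2154/76 = 245.0818... → 245.08.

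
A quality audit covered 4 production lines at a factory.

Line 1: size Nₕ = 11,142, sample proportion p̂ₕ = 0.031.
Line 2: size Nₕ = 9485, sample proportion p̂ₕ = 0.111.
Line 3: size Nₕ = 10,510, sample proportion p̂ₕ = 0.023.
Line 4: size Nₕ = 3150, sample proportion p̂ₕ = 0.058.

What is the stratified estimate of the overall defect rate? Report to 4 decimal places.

0.0532

N = 11142 + 9485 + 10510 + 3150 = 34287.
Overall proportion = Σ (Nₕ/N)·p̂ₕ.
Σ Nₕp̂ₕ = 345.402 + 1052.835 + 241.73 + 182.7 = 1822.667.
1822.667 / 34287 = 0.053159... → 0.0532.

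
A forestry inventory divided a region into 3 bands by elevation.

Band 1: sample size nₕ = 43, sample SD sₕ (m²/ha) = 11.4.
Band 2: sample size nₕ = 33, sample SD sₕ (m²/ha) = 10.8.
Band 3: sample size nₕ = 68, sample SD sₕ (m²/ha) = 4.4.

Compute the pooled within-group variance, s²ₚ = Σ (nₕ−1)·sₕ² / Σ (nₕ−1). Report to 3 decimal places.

74.382

1: (43−1)·11.4² = 42·129.96 = 5458.32
2: (33−1)·10.8² = 32·116.64 = 3732.48
3: (68−1)·4.4² = 67·19.36 = 1297.12
Numerator = 10487.92; denominator = Σ(nₕ−1) = 141.
s²ₚ = 10487.92/141 = 74.38241... → 74.382.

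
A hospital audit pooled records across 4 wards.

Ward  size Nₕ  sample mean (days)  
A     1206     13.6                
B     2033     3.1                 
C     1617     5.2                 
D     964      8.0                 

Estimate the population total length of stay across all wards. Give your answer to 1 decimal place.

38824.3

Estimate total by summing Nₕ·x̄ₕ over strata.
1206·13.6 + 2033·3.1 + 1617·5.2 + 964·8.0 = 16401.6 + 6302.3 + 8408.4 + 7712 = 38824.3.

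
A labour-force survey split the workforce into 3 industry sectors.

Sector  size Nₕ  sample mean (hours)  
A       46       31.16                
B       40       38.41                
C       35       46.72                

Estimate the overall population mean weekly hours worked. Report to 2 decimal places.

38.06

x̄_st = (Σ Nₕx̄ₕ) / (Σ Nₕ) = (46·31.16 + 40·38.41 + 35·46.72) / 121
= 4604.96 / 121 = 38.0575... → 38.06.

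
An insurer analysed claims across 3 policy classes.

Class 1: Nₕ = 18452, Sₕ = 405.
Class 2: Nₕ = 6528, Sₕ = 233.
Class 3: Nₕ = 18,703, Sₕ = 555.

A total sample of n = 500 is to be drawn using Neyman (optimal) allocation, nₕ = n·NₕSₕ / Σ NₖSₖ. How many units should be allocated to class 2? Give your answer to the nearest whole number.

39

1: NₕSₕ = 18452·405 = 7473060
2: NₕSₕ = 6528·233 = 1521024
3: NₕSₕ = 18703·555 = 10380165
Σ NₕSₕ = 19374249.
n_2 = 500·1521024/19374249 = 39.254... → 39.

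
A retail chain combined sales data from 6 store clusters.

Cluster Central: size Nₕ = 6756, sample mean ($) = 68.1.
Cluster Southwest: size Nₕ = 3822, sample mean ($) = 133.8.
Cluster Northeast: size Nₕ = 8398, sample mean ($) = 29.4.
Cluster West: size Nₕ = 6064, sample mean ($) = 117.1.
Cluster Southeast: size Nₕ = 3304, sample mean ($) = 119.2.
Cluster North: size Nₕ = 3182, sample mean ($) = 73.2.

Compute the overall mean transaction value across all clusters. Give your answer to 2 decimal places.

N = 31526; weights Wₕ = Nₕ/N = (0.2143, 0.1212, 0.2664, 0.1923, 0.1048, 0.1009).
x̄_st = Σ Wₕ·x̄ₕ = 0.2143·68.1 + 0.1212·133.8 + 0.2664·29.4 + 0.1923·117.1 + 0.1048·119.2 + 0.1009·73.2 ≈ 81.0513...
→ 81.05.

81.05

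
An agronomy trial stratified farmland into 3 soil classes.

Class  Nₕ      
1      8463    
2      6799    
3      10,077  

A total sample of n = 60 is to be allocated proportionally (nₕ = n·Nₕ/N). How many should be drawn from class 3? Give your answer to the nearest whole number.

Share of class 3 = 10077/25339 = 0.39769.
Allocate 60 × 0.39769 = 23.861... → 24.

24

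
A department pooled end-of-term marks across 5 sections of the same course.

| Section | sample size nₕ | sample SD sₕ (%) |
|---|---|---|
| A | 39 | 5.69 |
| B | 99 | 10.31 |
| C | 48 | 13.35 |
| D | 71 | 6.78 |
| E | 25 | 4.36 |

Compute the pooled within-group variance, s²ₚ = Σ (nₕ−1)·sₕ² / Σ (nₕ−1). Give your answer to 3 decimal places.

85.552

A: (39−1)·5.69² = 38·32.3761 = 1230.2918
B: (99−1)·10.31² = 98·106.2961 = 10417.0178
C: (48−1)·13.35² = 47·178.2225 = 8376.4575
D: (71−1)·6.78² = 70·45.9684 = 3217.788
E: (25−1)·4.36² = 24·19.0096 = 456.2304
Numerator = 23697.7855; denominator = Σ(nₕ−1) = 277.
s²ₚ = 23697.7855/277 = 85.55157... → 85.552.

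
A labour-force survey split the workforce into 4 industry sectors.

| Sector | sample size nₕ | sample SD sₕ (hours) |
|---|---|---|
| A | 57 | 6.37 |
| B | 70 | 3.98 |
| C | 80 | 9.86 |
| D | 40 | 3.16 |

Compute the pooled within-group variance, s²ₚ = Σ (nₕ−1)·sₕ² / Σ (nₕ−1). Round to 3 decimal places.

47.058

Degrees of freedom: 56 + 69 + 79 + 39 = 243.
Σ(nₕ−1)sₕ² = 56·40.5769 + 69·15.8404 + 79·97.2196 + 39·9.9856 = 11435.0808.
s²ₚ = 11435.0808 / 243 = 47.05795... → 47.058.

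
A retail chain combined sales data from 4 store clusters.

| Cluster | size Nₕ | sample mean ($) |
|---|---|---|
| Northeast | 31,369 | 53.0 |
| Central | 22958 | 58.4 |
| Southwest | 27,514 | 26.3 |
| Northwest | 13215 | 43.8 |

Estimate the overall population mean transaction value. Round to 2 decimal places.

N = 95056; weights Wₕ = Nₕ/N = (0.3300, 0.2415, 0.2895, 0.1390).
x̄_st = Σ Wₕ·x̄ₕ = 0.3300·53.0 + 0.2415·58.4 + 0.2895·26.3 + 0.1390·43.8 ≈ 45.2969...
→ 45.30.

45.30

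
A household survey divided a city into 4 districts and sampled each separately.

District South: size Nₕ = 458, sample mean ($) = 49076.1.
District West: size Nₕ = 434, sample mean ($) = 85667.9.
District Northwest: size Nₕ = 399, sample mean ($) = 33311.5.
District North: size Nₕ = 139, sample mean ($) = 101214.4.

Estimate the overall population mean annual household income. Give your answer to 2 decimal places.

60850.92

x̄_st = (Σ Nₕx̄ₕ) / (Σ Nₕ) = (458·49076.1 + 434·85667.9 + 399·33311.5 + 139·101214.4) / 1430
= 87016812.5 / 1430 = 60850.9178... → 60850.92.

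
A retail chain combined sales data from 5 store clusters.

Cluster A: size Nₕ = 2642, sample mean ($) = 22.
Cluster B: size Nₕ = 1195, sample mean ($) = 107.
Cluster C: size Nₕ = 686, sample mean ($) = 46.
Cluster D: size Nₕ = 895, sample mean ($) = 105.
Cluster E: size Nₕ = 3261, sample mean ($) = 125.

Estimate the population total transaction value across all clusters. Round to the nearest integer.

719145

A: 2642·22 = 58124
B: 1195·107 = 127865
C: 686·46 = 31556
D: 895·105 = 93975
E: 3261·125 = 407625
τ̂ = Σ Nₕx̄ₕ = 719145.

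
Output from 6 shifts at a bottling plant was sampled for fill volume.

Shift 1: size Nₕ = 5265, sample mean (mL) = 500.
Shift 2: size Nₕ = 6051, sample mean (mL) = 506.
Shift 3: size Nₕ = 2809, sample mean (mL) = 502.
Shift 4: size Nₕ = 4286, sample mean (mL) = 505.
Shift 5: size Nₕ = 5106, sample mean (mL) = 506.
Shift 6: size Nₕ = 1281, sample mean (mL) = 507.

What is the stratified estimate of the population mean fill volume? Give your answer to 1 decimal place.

504.2

N = 24798; weights Wₕ = Nₕ/N = (0.2123, 0.2440, 0.1133, 0.1728, 0.2059, 0.0517).
x̄_st = Σ Wₕ·x̄ₕ = 0.2123·500 + 0.2440·506 + 0.1133·502 + 0.1728·505 + 0.2059·506 + 0.0517·507 ≈ 504.152...
→ 504.2.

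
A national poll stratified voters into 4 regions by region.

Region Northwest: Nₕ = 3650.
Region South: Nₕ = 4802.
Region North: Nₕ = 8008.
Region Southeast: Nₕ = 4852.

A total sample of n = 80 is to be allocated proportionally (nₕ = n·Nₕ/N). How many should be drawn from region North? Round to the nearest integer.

N = 3650 + 4802 + 8008 + 4852 = 21312.
n_North = 80·8008/21312 = 30.060... → 30.

30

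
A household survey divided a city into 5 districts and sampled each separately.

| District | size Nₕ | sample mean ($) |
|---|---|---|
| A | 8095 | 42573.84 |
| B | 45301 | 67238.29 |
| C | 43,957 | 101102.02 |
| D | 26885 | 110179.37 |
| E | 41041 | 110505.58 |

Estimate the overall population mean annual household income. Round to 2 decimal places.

92765.39

x̄_st = (Σ Nₕx̄ₕ) / (Σ Nₕ) = (8095·42573.84 + 45301·67238.29 + 43957·101102.02 + 26885·110179.37 + 41041·110505.58) / 165279
= 15332170374.46 / 165279 = 92765.3869... → 92765.39.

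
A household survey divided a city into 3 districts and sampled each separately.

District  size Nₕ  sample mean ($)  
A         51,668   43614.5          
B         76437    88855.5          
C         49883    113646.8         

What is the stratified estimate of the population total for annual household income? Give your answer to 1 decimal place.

14714365163.9

A: 51668·43614.5 = 2253473986
B: 76437·88855.5 = 6791847853.5
C: 49883·113646.8 = 5669043324.4
τ̂ = Σ Nₕx̄ₕ = 14714365163.9.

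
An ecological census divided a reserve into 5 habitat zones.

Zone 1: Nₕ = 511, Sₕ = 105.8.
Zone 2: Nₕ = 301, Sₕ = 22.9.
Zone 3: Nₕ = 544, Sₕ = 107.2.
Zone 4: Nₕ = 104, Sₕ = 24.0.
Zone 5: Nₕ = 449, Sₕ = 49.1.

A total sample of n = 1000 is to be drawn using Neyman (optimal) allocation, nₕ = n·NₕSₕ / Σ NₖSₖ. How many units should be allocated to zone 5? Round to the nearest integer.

153

1: NₕSₕ = 511·105.8 = 54063.8
2: NₕSₕ = 301·22.9 = 6892.9
3: NₕSₕ = 544·107.2 = 58316.8
4: NₕSₕ = 104·24.0 = 2496
5: NₕSₕ = 449·49.1 = 22045.9
Σ NₕSₕ = 143815.4.
n_5 = 1000·22045.9/143815.4 = 153.293... → 153.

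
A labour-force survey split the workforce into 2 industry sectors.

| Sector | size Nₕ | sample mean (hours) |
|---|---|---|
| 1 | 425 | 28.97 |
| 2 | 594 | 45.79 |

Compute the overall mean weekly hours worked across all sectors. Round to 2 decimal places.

38.77

N = 425 + 594 = 1019.
Weight each subgroup mean by Nₕ/N and sum.
Σ Nₕx̄ₕ = 425·28.97 + 594·45.79 = 12312.25 + 27199.26 = 39511.51.
Divide by N: 39511.51 / 1019 = 38.7748... → 38.77.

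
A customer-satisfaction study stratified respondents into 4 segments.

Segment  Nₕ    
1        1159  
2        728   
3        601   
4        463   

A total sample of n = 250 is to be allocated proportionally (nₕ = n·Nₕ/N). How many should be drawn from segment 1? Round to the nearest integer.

98

Share of segment 1 = 1159/2951 = 0.39275.
Allocate 250 × 0.39275 = 98.187... → 98.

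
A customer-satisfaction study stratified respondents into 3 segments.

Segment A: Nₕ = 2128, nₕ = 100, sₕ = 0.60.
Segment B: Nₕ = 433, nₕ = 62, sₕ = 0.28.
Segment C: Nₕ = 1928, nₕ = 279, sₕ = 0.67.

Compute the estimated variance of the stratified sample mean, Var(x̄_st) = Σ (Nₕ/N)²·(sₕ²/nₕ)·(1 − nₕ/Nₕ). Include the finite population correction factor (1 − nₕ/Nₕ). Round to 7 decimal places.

N = 4489; Wₕ = Nₕ/N.
segment A: (2128/4489)²·0.60²/100·(1 − 100/2128) = 0.0007709796
segment B: (433/4489)²·0.28²/62·(1 − 62/433) = 0.0000100806
segment C: (1928/4489)²·0.67²/279·(1 − 279/1928) = 0.0002538481
Sum = 0.0010349082 → 0.0010349.

0.0010349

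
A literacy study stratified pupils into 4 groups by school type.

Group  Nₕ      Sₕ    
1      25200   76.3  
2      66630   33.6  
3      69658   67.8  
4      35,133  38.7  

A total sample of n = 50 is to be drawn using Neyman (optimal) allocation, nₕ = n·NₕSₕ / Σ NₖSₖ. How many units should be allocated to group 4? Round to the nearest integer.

7

Σ NₕSₕ = 25200·76.3 + 66630·33.6 + 69658·67.8 + 35133·38.7 = 10243987.5.
Share for 4: 1359647.1/10243987.5 = 0.13273.
n_4 = 50 × 0.13273 = 6.636... → 7.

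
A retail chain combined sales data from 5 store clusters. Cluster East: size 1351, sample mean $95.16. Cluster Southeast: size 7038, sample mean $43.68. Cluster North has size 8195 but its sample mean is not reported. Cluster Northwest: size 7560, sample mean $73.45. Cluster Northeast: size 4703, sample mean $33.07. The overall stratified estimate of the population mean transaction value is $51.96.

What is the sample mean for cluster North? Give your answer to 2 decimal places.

N = 1351 + 7038 + 8195 + 7560 + 4703 = 28847.
Overall total = μ·N = 51.96·28847 = 1498890.12.
Subtract the known strata: 1351·95.16 + 7038·43.68 + 7560·73.45 + 4703·33.07 = 1146791.21.
Remaining total for cluster North: 1498890.12 − 1146791.21 = 352098.91.
Divide by its size: 352098.91 / 8195 = 42.9651... → 42.97.

42.97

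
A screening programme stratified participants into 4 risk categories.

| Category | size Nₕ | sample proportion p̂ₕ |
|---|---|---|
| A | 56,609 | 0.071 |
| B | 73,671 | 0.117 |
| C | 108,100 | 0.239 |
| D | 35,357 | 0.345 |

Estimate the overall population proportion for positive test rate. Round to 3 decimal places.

N = 56609 + 73671 + 108100 + 35357 = 273737.
Overall proportion = Σ (Nₕ/N)·p̂ₕ.
Σ Nₕp̂ₕ = 4019.239 + 8619.507 + 25835.9 + 12198.165 = 50672.811.
50672.811 / 273737 = 0.18511... → 0.185.

0.185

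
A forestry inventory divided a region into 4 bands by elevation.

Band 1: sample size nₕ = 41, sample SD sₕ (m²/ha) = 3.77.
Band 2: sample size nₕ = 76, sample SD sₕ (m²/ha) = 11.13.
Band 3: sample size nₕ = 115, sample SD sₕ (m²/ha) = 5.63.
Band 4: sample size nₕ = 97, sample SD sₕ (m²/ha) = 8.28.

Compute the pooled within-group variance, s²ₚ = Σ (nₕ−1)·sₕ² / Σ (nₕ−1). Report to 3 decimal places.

61.706

1: (41−1)·3.77² = 40·14.2129 = 568.516
2: (76−1)·11.13² = 75·123.8769 = 9290.7675
3: (115−1)·5.63² = 114·31.6969 = 3613.4466
4: (97−1)·8.28² = 96·68.5584 = 6581.6064
Numerator = 20054.3365; denominator = Σ(nₕ−1) = 325.
s²ₚ = 20054.3365/325 = 61.70565... → 61.706.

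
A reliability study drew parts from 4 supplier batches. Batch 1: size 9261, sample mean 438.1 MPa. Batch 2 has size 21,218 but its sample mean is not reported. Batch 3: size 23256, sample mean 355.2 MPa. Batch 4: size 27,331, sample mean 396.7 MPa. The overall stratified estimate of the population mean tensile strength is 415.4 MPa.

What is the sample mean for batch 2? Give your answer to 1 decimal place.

Σ Nₕx̄ₕ = N·μ, so 21218·x̄_2 = 81066·415.4 − (9261·438.1 + 23256·355.2 + 27331·396.7).
= 33674816.4 − 23159983 = 10514833.4.
x̄_2 = 10514833.4 / 21218 = 495.562... → 495.6.

495.6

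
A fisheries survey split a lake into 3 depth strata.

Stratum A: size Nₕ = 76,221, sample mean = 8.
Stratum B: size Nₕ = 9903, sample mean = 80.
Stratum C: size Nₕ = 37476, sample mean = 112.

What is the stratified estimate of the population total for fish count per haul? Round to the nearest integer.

5599320

A: 76221·8 = 609768
B: 9903·80 = 792240
C: 37476·112 = 4197312
τ̂ = Σ Nₕx̄ₕ = 5599320.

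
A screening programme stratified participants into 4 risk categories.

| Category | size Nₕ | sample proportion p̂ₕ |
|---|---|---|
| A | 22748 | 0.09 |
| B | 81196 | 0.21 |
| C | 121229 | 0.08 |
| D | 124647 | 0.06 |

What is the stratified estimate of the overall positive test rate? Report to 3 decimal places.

0.104

N = 22748 + 81196 + 121229 + 124647 = 349820.
Overall proportion = Σ (Nₕ/N)·p̂ₕ.
Σ Nₕp̂ₕ = 2047.32 + 17051.16 + 9698.32 + 7478.82 = 36275.62.
36275.62 / 349820 = 0.10370... → 0.104.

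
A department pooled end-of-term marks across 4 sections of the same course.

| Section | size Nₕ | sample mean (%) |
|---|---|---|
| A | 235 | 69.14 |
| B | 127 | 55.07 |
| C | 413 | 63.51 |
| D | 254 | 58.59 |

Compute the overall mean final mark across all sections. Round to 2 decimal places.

62.54

N = 235 + 127 + 413 + 254 = 1029.
Weight each subgroup mean by Nₕ/N and sum.
Σ Nₕx̄ₕ = 235·69.14 + 127·55.07 + 413·63.51 + 254·58.59 = 16247.9 + 6993.89 + 26229.63 + 14881.86 = 64353.28.
Divide by N: 64353.28 / 1029 = 62.5396... → 62.54.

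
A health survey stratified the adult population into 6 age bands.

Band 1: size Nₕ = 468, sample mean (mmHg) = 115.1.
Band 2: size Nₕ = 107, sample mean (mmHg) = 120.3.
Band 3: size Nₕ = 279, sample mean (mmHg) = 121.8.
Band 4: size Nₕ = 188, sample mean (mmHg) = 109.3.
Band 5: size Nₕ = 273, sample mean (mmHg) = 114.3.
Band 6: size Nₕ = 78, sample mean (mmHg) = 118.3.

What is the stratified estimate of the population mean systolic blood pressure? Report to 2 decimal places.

116.08

N = 1393; weights Wₕ = Nₕ/N = (0.3360, 0.0768, 0.2003, 0.1350, 0.1960, 0.0560).
x̄_st = Σ Wₕ·x̄ₕ = 0.3360·115.1 + 0.0768·120.3 + 0.2003·121.8 + 0.1350·109.3 + 0.1960·114.3 + 0.0560·118.3 ≈ 116.0810...
→ 116.08.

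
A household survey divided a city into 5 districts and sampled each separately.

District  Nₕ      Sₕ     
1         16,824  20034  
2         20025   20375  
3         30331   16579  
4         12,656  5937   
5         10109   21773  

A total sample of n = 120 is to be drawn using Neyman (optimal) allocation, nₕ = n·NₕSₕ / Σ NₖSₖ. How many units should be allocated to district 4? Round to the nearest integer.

1: NₕSₕ = 16824·20034 = 337052016
2: NₕSₕ = 20025·20375 = 408009375
3: NₕSₕ = 30331·16579 = 502857649
4: NₕSₕ = 12656·5937 = 75138672
5: NₕSₕ = 10109·21773 = 220103257
Σ NₕSₕ = 1543160969.
n_4 = 120·75138672/1543160969 = 5.843... → 6.

6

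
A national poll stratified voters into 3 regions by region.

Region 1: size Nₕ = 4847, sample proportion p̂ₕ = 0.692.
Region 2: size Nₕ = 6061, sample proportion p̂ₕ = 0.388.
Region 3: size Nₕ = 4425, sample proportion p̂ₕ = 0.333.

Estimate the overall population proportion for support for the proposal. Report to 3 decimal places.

Wₕ = Nₕ/N with N = 15333: 0.3161, 0.3953, 0.2886.
p̂_st = 0.3161·0.692 + 0.3953·0.388 + 0.2886·0.333 ≈ 0.46823... → 0.468.

0.468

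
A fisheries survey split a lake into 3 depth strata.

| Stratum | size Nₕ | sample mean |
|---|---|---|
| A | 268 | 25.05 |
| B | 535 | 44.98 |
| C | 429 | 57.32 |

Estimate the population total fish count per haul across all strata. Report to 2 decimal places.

A: 268·25.05 = 6713.4
B: 535·44.98 = 24064.3
C: 429·57.32 = 24590.28
τ̂ = Σ Nₕx̄ₕ = 55367.98.

55367.98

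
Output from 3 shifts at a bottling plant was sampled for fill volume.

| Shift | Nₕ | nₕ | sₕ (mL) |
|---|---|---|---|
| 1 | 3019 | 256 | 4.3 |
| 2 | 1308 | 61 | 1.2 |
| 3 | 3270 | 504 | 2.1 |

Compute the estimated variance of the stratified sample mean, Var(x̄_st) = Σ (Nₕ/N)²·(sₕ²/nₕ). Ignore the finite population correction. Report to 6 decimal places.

N = 7597; Wₕ = Nₕ/N.
shift 1: (3019/7597)²·4.3²/256 = 0.011406146
shift 2: (1308/7597)²·1.2²/61 = 0.000699784
shift 3: (3270/7597)²·2.1²/504 = 0.001621135
Sum = 0.013727065 → 0.013727.

0.013727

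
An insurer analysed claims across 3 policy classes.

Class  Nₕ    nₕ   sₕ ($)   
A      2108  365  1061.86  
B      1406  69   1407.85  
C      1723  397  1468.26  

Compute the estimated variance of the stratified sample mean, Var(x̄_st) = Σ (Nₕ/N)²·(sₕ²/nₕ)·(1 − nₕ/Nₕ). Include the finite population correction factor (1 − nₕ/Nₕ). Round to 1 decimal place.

2835.1

N = 5237. Term for each stratum: Wₕ²sₕ²/nₕ·(1−nₕ/Nₕ).
Var(x̄_st) = 413.8515 + 1968.8619 + 452.3547 = 2835.0681 → 2835.1.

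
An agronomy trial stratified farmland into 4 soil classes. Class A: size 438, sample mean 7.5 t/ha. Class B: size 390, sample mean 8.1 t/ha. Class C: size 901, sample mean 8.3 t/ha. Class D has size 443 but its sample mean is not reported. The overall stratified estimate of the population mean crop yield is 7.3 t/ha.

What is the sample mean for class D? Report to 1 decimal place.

Σ Nₕx̄ₕ = N·μ, so 443·x̄_D = 2172·7.3 − (438·7.5 + 390·8.1 + 901·8.3).
= 15855.6 − 13922.3 = 1933.3.
x̄_D = 1933.3 / 443 = 4.364... → 4.4.

4.4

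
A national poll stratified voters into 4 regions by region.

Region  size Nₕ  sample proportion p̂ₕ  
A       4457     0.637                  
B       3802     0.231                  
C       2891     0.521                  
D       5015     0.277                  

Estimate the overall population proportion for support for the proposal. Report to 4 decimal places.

0.4091

N = 4457 + 3802 + 2891 + 5015 = 16165.
Overall proportion = Σ (Nₕ/N)·p̂ₕ.
Σ Nₕp̂ₕ = 2839.109 + 878.262 + 1506.211 + 1389.155 = 6612.737.
6612.737 / 16165 = 0.409077... → 0.4091.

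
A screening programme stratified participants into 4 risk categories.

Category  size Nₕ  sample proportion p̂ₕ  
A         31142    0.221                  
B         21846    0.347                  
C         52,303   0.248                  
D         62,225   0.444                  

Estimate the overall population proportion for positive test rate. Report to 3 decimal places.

N = 31142 + 21846 + 52303 + 62225 = 167516.
Overall proportion = Σ (Nₕ/N)·p̂ₕ.
Σ Nₕp̂ₕ = 6882.382 + 7580.562 + 12971.144 + 27627.9 = 55061.988.
55061.988 / 167516 = 0.32870... → 0.329.

0.329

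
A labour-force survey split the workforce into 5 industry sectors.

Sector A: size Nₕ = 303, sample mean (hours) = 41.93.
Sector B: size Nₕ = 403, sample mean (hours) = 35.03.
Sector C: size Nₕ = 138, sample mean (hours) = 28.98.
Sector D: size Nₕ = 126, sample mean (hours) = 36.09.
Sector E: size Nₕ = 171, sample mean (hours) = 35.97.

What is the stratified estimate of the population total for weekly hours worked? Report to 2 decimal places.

A: 303·41.93 = 12704.79
B: 403·35.03 = 14117.09
C: 138·28.98 = 3999.24
D: 126·36.09 = 4547.34
E: 171·35.97 = 6150.87
τ̂ = Σ Nₕx̄ₕ = 41519.33.

41519.33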